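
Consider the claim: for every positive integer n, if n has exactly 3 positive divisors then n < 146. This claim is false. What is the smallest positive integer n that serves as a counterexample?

n = 169

n = 4: τ(4) = 3; 4 < 146.
n = 9: τ(9) = 3; 9 < 146.
n = 25: τ(25) = 3; 25 < 146.
n = 49: τ(49) = 3; 49 < 146.
n = 121: τ(121) = 3; 121 < 146.
n = 169: τ(169) = 3; 169 ≥ 146.
So n = 169 is the smallest counterexample.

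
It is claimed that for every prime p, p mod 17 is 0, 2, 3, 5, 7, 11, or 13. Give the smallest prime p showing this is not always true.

A counterexample is any prime p such that the claim fails; we check each in order.
The first 8 eligible values, up to p = 19, all satisfy the conclusion.
p = 23: 23 mod 17 = 6 — not in {0, 2, 3, 5, 7, 11, 13}.
Thus p = 23 disproves the claim, and no smaller p works.

p = 23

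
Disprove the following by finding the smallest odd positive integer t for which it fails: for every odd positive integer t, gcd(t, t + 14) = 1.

t = 1: gcd(1, 15) = 1.
t = 3: gcd(3, 17) = 1.
t = 5: gcd(5, 19) = 1.
t = 7: gcd(7, 21) = 7.

t = 7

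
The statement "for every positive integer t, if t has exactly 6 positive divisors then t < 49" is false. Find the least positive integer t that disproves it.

The first 7 eligible values, up to t = 45, all satisfy the conclusion.
t = 50: τ(50) = 6; 50 ≥ 49.
Hence t = 50 is a counterexample.

t = 50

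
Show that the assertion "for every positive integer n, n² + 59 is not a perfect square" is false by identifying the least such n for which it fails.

n = 29

For n = 1, 2, 3, 4, …, 26, 27, 28 the conclusion holds.
n = 29: 29² + 59 = 900 = 30², a perfect square.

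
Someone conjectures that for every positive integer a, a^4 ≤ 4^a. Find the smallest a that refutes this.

a = 3

We need the least positive integer a for which a^4 > 4^a.
a = 1: a^4 = 1 and 4^a = 4, so 1 ≤ 4.
a = 2: a^4 = 16 and 4^a = 16, so 16 ≤ 16.
a = 3: a^4 = 81 and 4^a = 64, so 81 > 64.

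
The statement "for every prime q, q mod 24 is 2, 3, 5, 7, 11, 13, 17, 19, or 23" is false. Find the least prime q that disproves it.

q = 73

The first 20 eligible values, up to q = 71, all satisfy the conclusion.
q = 73: 73 mod 24 = 1 — not in {2, 3, 5, 7, 11, 13, 17, 19, 23}.
Thus q = 73 disproves the claim, and no smaller q works.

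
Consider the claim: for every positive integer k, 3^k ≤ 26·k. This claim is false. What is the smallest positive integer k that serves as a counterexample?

A counterexample is any positive integer k such that 3^k > 26·k; we check each in order.
k = 1: 3^k = 3 and 26·k = 26, so 3 ≤ 26.
k = 2: 3^k = 9 and 26·k = 52, so 9 ≤ 52.
k = 3: 3^k = 27 and 26·k = 78, so 27 ≤ 78.
k = 4: 3^k = 81 and 26·k = 104, so 81 ≤ 104.
k = 5: 3^k = 243 and 26·k = 130, so 243 > 130.
So k = 5 is the smallest counterexample.

k = 5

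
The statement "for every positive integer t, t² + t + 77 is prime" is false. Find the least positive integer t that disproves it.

Check each positive integer t in order until t² + t + 77 is not prime.
t = 1: t² + t + 77 = 79, prime.
t = 2: t² + t + 77 = 83, prime.
t = 3: t² + t + 77 = 89, prime.
t = 4: t² + t + 77 = 97, prime.
t = 5: t² + t + 77 = 107, prime.
t = 6: t² + t + 77 = 119 = 7 × 17, composite.

t = 6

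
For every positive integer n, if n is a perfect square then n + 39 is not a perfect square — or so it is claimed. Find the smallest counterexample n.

We need the least positive integer n for which n is a perfect square but n + 39 is a perfect square.
n = 1: 1 + 39 = 40, not a perfect square.
n = 4: 4 + 39 = 43, not a perfect square.
n = 9: 9 + 39 = 48, not a perfect square.
n = 16: 16 + 39 = 55, not a perfect square.
n = 25: 25 = 5² and 25 + 39 = 64 = 8².
Thus n = 25 disproves the claim, and no smaller n works.

n = 25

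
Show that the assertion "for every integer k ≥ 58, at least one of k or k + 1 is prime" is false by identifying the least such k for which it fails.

k = 58: 59 is prime.
k = 59: 59 is prime.
k = 60: 61 is prime.
k = 61: 61 is prime.
k = 62: 62 = 2 × 31; 63 = 3 × 21 — both composite.

k = 62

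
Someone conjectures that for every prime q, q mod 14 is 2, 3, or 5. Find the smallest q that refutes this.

We need the least prime q for which the claim fails.
q = 2: 2 mod 14 = 2.
q = 3: 3 mod 14 = 3.
q = 5: 5 mod 14 = 5.
q = 7: 7 mod 14 = 7 — not in {2, 3, 5}.

q = 7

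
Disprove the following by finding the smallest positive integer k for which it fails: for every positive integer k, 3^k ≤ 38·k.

A counterexample is any positive integer k such that 3^k > 38·k; we check each in order.
The first 4 eligible values, up to k = 4, all satisfy the conclusion.
k = 5: 3^k = 243 and 38·k = 190, so 243 > 190.
So k = 5 is the smallest counterexample.

k = 5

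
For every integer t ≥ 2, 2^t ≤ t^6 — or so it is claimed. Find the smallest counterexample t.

t = 30

We need the least integer t ≥ 2 for which 2^t > t^6.
The first 28 eligible values, up to t = 29, all satisfy the conclusion.
t = 30: 2^t = 1073741824 and t^6 = 729000000, so 1073741824 > 729000000.
Thus t = 30 disproves the claim, and no smaller t works.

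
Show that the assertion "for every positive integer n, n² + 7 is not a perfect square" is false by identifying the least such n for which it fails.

n = 3

A counterexample is any positive integer n such that n² + 7 is a perfect square; we check each in order.
For n = 1, 2 the conclusion holds.
n = 3: 3² + 7 = 16 = 4², a perfect square.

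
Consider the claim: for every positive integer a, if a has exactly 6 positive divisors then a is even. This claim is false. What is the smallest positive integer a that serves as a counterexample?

a = 45

A counterexample is any positive integer a such that a has exactly 6 positive divisors but a is odd; we check each in order.
The first 6 eligible values, up to a = 44, all satisfy the conclusion.
a = 45: divisors of 45: 1, 3, 5, 9, 15, 45; 45 is odd.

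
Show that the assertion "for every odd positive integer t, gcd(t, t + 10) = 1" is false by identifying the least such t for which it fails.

We need the least odd positive integer t for which gcd(t, t + 10) > 1.
For t = 1, 3 the conclusion holds.
t = 5: gcd(5, 15) = 5.

t = 5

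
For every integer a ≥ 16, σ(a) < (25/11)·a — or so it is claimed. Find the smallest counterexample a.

We need the least integer a ≥ 16 for which the claim fails.
a = 16: σ(16) = 31; 31 < 400/11.
a = 17: σ(17) = 18; 18 < 425/11.
a = 18: σ(18) = 39; 39 < 450/11.
a = 19: σ(19) = 20; 20 < 475/11.
a = 20: σ(20) = 42; 42 < 500/11.
a = 21: σ(21) = 32; 32 < 525/11.
a = 22: σ(22) = 36; 36 < 50.
a = 23: σ(23) = 24; 24 < 575/11.
a = 24: σ(24) = 60; 60 ≥ 600/11.

a = 24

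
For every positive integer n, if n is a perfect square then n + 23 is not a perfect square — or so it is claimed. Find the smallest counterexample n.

n = 121

We need the least positive integer n for which n is a perfect square but n + 23 is a perfect square.
For n = 1, 4, 9, 16, 25, 36, 49, 64, 81, 100 the conclusion holds.
n = 121: 121 = 11² and 121 + 23 = 144 = 12².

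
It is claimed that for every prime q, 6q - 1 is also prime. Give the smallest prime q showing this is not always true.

q = 11

We need the least prime q for which 6q - 1 is not prime.
For q = 2, 3, 5, 7 the conclusion holds.
q = 11: 6q - 1 = 65 = 5 × 13, not prime.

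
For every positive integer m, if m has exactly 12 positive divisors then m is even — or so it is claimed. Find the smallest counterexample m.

We need the least positive integer m for which m has exactly 12 positive divisors but m is odd.
For m = 60, 72, 84, 90, …, 294, 306, 308 the conclusion holds.
m = 315: divisors of 315: 12 divisors; 315 is odd.
So m = 315 is the smallest counterexample.

m = 315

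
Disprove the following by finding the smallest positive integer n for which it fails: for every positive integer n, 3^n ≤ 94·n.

n = 6

For n = 1, 2, 3, 4, 5 the conclusion holds.
n = 6: 3^n = 729 and 94·n = 564, so 729 > 564.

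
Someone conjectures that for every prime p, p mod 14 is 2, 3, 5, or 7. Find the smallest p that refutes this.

Check each prime p in order until the claim fails.
For p = 2, 3, 5, 7 the conclusion holds.
p = 11: 11 mod 14 = 11 — not in {2, 3, 5, 7}.

p = 11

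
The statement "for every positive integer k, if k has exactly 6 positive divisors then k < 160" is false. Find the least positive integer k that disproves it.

k = 164

A counterexample is any positive integer k such that k has exactly 6 positive divisors but the claim fails; we check each in order.
The first 22 eligible values, up to k = 153, all satisfy the conclusion.
k = 164: τ(164) = 6; 164 ≥ 160.
So k = 164 is the smallest counterexample.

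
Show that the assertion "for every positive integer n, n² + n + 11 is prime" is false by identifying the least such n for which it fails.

We need the least positive integer n for which n² + n + 11 is not prime.
The first 9 eligible values, up to n = 9, all satisfy the conclusion.
n = 10: n² + n + 11 = 121 = 11 × 11, composite.

n = 10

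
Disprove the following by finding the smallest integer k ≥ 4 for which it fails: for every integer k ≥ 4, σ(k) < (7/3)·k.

k = 12

A counterexample is any integer k ≥ 4 such that the claim fails; we check each in order.
k = 4: σ(4) = 7; 7 < 28/3.
k = 5: σ(5) = 6; 6 < 35/3.
k = 6: σ(6) = 12; 12 < 14.
k = 7: σ(7) = 8; 8 < 49/3.
k = 8: σ(8) = 15; 15 < 56/3.
k = 9: σ(9) = 13; 13 < 21.
k = 10: σ(10) = 18; 18 < 70/3.
k = 11: σ(11) = 12; 12 < 77/3.
k = 12: σ(12) = 28; 28 ≥ 28.
So k = 12 is the smallest counterexample.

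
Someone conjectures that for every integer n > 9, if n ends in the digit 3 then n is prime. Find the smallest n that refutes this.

n = 33

For n = 13, 23 the conclusion holds.
n = 33: 33 ends in 3; 33 = 3 × 11, composite.
Hence n = 33 is a counterexample.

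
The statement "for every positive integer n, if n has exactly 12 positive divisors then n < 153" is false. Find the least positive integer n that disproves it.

n = 156

A counterexample is any positive integer n such that n has exactly 12 positive divisors but the claim fails; we check each in order.
The first 10 eligible values, up to n = 150, all satisfy the conclusion.
n = 156: τ(156) = 12; 156 ≥ 153.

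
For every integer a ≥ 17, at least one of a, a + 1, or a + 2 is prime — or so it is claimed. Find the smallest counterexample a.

Check each integer a ≥ 17 in order until a, a + 1, a + 2 are all composite.
a = 17: 17 is prime.
a = 18: 19 is prime.
a = 19: 19 is prime.
a = 20: 20 = 2 × 10; 21 = 3 × 7; 22 = 2 × 11 — all composite.

a = 20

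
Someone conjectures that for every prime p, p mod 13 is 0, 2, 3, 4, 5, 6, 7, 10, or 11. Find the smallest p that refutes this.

p = 47

For p = 2, 3, 5, 7, …, 37, 41, 43 the conclusion holds.
p = 47: 47 mod 13 = 8 — not in {0, 2, 3, 4, 5, 6, 7, 10, 11}.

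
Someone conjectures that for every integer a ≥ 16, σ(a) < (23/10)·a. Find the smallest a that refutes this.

For a = 16, 17, 18, 19, 20, 21, 22, 23 the conclusion holds.
a = 24: σ(24) = 60; 60 ≥ 276/5.

a = 24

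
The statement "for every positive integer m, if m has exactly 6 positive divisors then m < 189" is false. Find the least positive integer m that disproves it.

m = 207

The first 27 eligible values, up to m = 188, all satisfy the conclusion.
m = 207: τ(207) = 6; 207 ≥ 189.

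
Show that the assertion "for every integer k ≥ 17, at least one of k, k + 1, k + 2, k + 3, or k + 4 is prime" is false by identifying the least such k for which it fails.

Check each integer k ≥ 17 in order until k, k + 1, k + 2, k + 3, k + 4 are all composite.
For k = 17, 18, 19, 20, 21, 22, 23 the conclusion holds.
k = 24: 24 = 2 × 12; 25 = 5 × 5; 26 = 2 × 13; 27 = 3 × 9; 28 = 2 × 14 — all composite.
Hence k = 24 is a counterexample.

k = 24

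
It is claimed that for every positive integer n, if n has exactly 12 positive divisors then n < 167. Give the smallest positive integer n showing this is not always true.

n = 198

A counterexample is any positive integer n such that n has exactly 12 positive divisors but the claim fails; we check each in order.
The first 12 eligible values, up to n = 160, all satisfy the conclusion.
n = 198: τ(198) = 12; 198 ≥ 167.
Hence n = 198 is a counterexample.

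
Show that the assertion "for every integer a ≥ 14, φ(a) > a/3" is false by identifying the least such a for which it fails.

Check each integer a ≥ 14 in order until the claim fails.
The first 4 eligible values, up to a = 17, all satisfy the conclusion.
a = 18: φ(18) = 6 and 18/3 = 6, so φ(18) ≤ 18/3.

a = 18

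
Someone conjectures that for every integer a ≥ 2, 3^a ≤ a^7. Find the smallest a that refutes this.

a = 19

Check each integer a ≥ 2 in order until 3^a > a^7.
The first 17 eligible values, up to a = 18, all satisfy the conclusion.
a = 19: 3^a = 1162261467 and a^7 = 893871739, so 1162261467 > 893871739.
So a = 19 is the smallest counterexample.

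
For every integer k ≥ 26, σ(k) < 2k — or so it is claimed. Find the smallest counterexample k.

k = 28

A counterexample is any integer k ≥ 26 such that the claim fails; we check each in order.
k = 26: σ(26) = 42; 42 < 52.
k = 27: σ(27) = 40; 40 < 54.
k = 28: σ(28) = 56; 56 ≥ 56.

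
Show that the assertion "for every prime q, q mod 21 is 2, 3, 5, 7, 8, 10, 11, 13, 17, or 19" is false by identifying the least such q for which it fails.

For q = 2, 3, 5, 7, …, 23, 29, 31 the conclusion holds.
q = 37: 37 mod 21 = 16 — not in {2, 3, 5, 7, 8, 10, 11, 13, 17, 19}.

q = 37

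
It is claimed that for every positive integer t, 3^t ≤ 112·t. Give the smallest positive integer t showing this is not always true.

t = 1: 3^t = 3 and 112·t = 112, so 3 ≤ 112.
t = 2: 3^t = 9 and 112·t = 224, so 9 ≤ 224.
t = 3: 3^t = 27 and 112·t = 336, so 27 ≤ 336.
t = 4: 3^t = 81 and 112·t = 448, so 81 ≤ 448.
t = 5: 3^t = 243 and 112·t = 560, so 243 ≤ 560.
t = 6: 3^t = 729 and 112·t = 672, so 729 > 672.
Hence t = 6 is a counterexample.

t = 6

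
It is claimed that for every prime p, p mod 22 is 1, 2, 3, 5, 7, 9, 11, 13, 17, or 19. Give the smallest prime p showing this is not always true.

p = 37

Check each prime p in order until the claim fails.
For p = 2, 3, 5, 7, …, 23, 29, 31 the conclusion holds.
p = 37: 37 mod 22 = 15 — not in {1, 2, 3, 5, 7, 9, 11, 13, 17, 19}.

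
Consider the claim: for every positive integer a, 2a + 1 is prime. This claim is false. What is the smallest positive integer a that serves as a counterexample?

A counterexample is any positive integer a such that 2a + 1 is not prime; we check each in order.
a = 1: 2a + 1 = 3, prime.
a = 2: 2a + 1 = 5, prime.
a = 3: 2a + 1 = 7, prime.
a = 4: 2a + 1 = 9 = 3 × 3, composite.
So a = 4 is the smallest counterexample.

a = 4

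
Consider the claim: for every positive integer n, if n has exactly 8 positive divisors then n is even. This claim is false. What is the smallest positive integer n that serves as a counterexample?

The first 12 eligible values, up to n = 104, all satisfy the conclusion.
n = 105: divisors of 105: 1, 3, 5, 7, 15, 21, 35, 105; 105 is odd.
Thus n = 105 disproves the claim, and no smaller n works.

n = 105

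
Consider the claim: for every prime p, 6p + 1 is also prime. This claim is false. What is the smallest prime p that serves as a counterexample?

Check each prime p in order until 6p + 1 is not prime.
p = 2: 6p + 1 = 13, prime.
p = 3: 6p + 1 = 19, prime.
p = 5: 6p + 1 = 31, prime.
p = 7: 6p + 1 = 43, prime.
p = 11: 6p + 1 = 67, prime.
p = 13: 6p + 1 = 79, prime.
p = 17: 6p + 1 = 103, prime.
p = 19: 6p + 1 = 115 = 5 × 23, not prime.

p = 19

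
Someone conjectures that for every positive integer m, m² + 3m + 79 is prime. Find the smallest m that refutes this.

m = 5

For m = 1, 2, 3, 4 the conclusion holds.
m = 5: m² + 3m + 79 = 119 = 7 × 17, composite.
Thus m = 5 disproves the claim, and no smaller m works.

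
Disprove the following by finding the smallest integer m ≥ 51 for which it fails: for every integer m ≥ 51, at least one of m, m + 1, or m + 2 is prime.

m = 54

We need the least integer m ≥ 51 for which m, m + 1, m + 2 are all composite.
m = 51: 53 is prime.
m = 52: 53 is prime.
m = 53: 53 is prime.
m = 54: 54 = 2 × 27; 55 = 5 × 11; 56 = 2 × 28 — all composite.
So m = 54 is the smallest counterexample.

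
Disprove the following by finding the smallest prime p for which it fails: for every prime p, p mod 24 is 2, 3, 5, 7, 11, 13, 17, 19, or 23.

p = 73

A counterexample is any prime p such that the claim fails; we check each in order.
For p = 2, 3, 5, 7, …, 61, 67, 71 the conclusion holds.
p = 73: 73 mod 24 = 1 — not in {2, 3, 5, 7, 11, 13, 17, 19, 23}.
Thus p = 73 disproves the claim, and no smaller p works.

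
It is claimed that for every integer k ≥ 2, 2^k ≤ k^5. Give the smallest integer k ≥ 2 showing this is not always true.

k = 23

A counterexample is any integer k ≥ 2 such that 2^k > k^5; we check each in order.
For k = 2, 3, 4, 5, …, 20, 21, 22 the conclusion holds.
k = 23: 2^k = 8388608 and k^5 = 6436343, so 8388608 > 6436343.
Hence k = 23 is a counterexample.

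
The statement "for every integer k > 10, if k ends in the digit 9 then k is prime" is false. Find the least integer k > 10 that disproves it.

k = 39

We need the least integer k > 10 for which k ends in the digit 9 but k is not prime.
k = 19: 19 ends in 9 and is prime.
k = 29: 29 ends in 9 and is prime.
k = 39: 39 ends in 9; 39 = 3 × 13, composite.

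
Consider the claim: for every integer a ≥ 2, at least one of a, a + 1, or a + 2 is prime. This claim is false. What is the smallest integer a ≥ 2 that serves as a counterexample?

We need the least integer a ≥ 2 for which a, a + 1, a + 2 are all composite.
For a = 2, 3, 4, 5, 6, 7 the conclusion holds.
a = 8: 8 = 2 × 4; 9 = 3 × 3; 10 = 2 × 5 — all composite.

a = 8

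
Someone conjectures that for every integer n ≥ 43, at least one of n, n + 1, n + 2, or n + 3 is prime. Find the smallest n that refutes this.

For n = 43, 44, 45, 46, 47 the conclusion holds.
n = 48: 48 = 2 × 24; 49 = 7 × 7; 50 = 2 × 25; 51 = 3 × 17 — all composite.
Hence n = 48 is a counterexample.

n = 48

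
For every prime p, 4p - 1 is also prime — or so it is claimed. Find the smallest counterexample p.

We need the least prime p for which 4p - 1 is not prime.
For p = 2, 3, 5 the conclusion holds.
p = 7: 4p - 1 = 27 = 3 × 9, not prime.
Hence p = 7 is a counterexample.

p = 7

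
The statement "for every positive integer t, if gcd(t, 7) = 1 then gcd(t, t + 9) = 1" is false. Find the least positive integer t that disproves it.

t = 3

We need the least positive integer t for which gcd(t, 7) = 1 but gcd(t, t + 9) > 1.
t = 1: gcd(1, 10) = 1.
t = 2: gcd(2, 11) = 1.
t = 3: gcd(3, 12) = 3.
Hence t = 3 is a counterexample.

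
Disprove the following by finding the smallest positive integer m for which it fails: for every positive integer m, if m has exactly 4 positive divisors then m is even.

Check each positive integer m in order until m has exactly 4 positive divisors but m is odd.
The first 4 eligible values, up to m = 14, all satisfy the conclusion.
m = 15: divisors of 15: 1, 3, 5, 15; 15 is odd.

m = 15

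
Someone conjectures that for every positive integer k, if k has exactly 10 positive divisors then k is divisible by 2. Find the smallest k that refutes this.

A counterexample is any positive integer k such that k has exactly 10 positive divisors but k is not divisible by 2; we check each in order.
The first 9 eligible values, up to k = 368, all satisfy the conclusion.
k = 405: τ(405) = 10; 405 mod 2 = 1.
Hence k = 405 is a counterexample.

k = 405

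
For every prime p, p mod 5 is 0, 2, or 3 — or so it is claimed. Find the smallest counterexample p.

For p = 2, 3, 5, 7 the conclusion holds.
p = 11: 11 mod 5 = 1 — not in {0, 2, 3}.
Thus p = 11 disproves the claim, and no smaller p works.

p = 11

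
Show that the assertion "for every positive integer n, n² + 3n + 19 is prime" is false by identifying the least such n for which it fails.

A counterexample is any positive integer n such that n² + 3n + 19 is not prime; we check each in order.
For n = 1, 2, 3, 4, …, 12, 13, 14 the conclusion holds.
n = 15: n² + 3n + 19 = 289 = 17 × 17, composite.

n = 15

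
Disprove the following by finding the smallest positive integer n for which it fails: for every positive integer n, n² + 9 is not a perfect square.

Check each positive integer n in order until n² + 9 is a perfect square.
n = 1: 1² + 9 = 10, not a perfect square.
n = 2: 2² + 9 = 13, not a perfect square.
n = 3: 3² + 9 = 18, not a perfect square.
n = 4: 4² + 9 = 25 = 5², a perfect square.
Hence n = 4 is a counterexample.

n = 4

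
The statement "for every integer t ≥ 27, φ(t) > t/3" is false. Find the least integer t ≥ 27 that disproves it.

t = 30

A counterexample is any integer t ≥ 27 such that the claim fails; we check each in order.
t = 27: φ(27) = 18 and 27/3 = 9, so φ(27) > 27/3.
t = 28: φ(28) = 12 and 28/3 = 28/3, so φ(28) > 28/3.
t = 29: φ(29) = 28 and 29/3 = 29/3, so φ(29) > 29/3.
t = 30: φ(30) = 8 and 30/3 = 10, so φ(30) ≤ 30/3.
Hence t = 30 is a counterexample.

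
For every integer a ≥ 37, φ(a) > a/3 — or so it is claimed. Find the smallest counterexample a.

We need the least integer a ≥ 37 for which the claim fails.
a = 37: φ(37) = 36 and 37/3 = 37/3, so φ(37) > 37/3.
a = 38: φ(38) = 18 and 38/3 = 38/3, so φ(38) > 38/3.
a = 39: φ(39) = 24 and 39/3 = 13, so φ(39) > 39/3.
a = 40: φ(40) = 16 and 40/3 = 40/3, so φ(40) > 40/3.
a = 41: φ(41) = 40 and 41/3 = 41/3, so φ(41) > 41/3.
a = 42: φ(42) = 12 and 42/3 = 14, so φ(42) ≤ 42/3.
So a = 42 is the smallest counterexample.

a = 42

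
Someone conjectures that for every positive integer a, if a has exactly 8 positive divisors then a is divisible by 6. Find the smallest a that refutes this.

a = 24: τ(24) = 8; 24 mod 6 = 0.
a = 30: τ(30) = 8; 30 mod 6 = 0.
a = 40: τ(40) = 8; 40 mod 6 = 4.

a = 40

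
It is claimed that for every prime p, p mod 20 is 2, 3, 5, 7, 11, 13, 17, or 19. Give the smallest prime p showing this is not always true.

p = 29

For p = 2, 3, 5, 7, 11, 13, 17, 19, 23 the conclusion holds.
p = 29: 29 mod 20 = 9 — not in {2, 3, 5, 7, 11, 13, 17, 19}.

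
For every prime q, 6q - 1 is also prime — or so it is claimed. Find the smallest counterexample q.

q = 11

A counterexample is any prime q such that 6q - 1 is not prime; we check each in order.
For q = 2, 3, 5, 7 the conclusion holds.
q = 11: 6q - 1 = 65 = 5 × 13, not prime.
So q = 11 is the smallest counterexample.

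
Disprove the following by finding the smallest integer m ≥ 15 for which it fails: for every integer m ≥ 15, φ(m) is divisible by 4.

m = 18

m = 15: φ(15) = 8; 8 mod 4 = 0.
m = 16: φ(16) = 8; 8 mod 4 = 0.
m = 17: φ(17) = 16; 16 mod 4 = 0.
m = 18: φ(18) = 6; 6 mod 4 = 2.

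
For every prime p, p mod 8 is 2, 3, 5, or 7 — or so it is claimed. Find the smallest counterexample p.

A counterexample is any prime p such that the claim fails; we check each in order.
p = 2: 2 mod 8 = 2.
p = 3: 3 mod 8 = 3.
p = 5: 5 mod 8 = 5.
p = 7: 7 mod 8 = 7.
p = 11: 11 mod 8 = 3.
p = 13: 13 mod 8 = 5.
p = 17: 17 mod 8 = 1 — not in {2, 3, 5, 7}.
So p = 17 is the smallest counterexample.

p = 17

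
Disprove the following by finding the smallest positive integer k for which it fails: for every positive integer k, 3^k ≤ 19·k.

Check each positive integer k in order until 3^k > 19·k.
For k = 1, 2, 3 the conclusion holds.
k = 4: 3^k = 81 and 19·k = 76, so 81 > 76.
Hence k = 4 is a counterexample.

k = 4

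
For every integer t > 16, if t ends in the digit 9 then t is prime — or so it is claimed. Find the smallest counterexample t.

t = 39

We need the least integer t > 16 for which t ends in the digit 9 but t is not prime.
t = 19: 19 ends in 9 and is prime.
t = 29: 29 ends in 9 and is prime.
t = 39: 39 ends in 9; 39 = 3 × 13, composite.
Thus t = 39 disproves the claim, and no smaller t works.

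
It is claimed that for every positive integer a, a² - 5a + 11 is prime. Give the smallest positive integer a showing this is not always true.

a = 7

For a = 1, 2, 3, 4, 5, 6 the conclusion holds.
a = 7: a² - 5a + 11 = 25 = 5 × 5, composite.
Hence a = 7 is a counterexample.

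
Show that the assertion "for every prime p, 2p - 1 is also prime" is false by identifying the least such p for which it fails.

A counterexample is any prime p such that 2p - 1 is not prime; we check each in order.
For p = 2, 3 the conclusion holds.
p = 5: 2p - 1 = 9 = 3 × 3, not prime.

p = 5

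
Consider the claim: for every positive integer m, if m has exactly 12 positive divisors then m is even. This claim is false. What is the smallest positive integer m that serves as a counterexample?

m = 315

A counterexample is any positive integer m such that m has exactly 12 positive divisors but m is odd; we check each in order.
For m = 60, 72, 84, 90, …, 294, 306, 308 the conclusion holds.
m = 315: divisors of 315: 12 divisors; 315 is odd.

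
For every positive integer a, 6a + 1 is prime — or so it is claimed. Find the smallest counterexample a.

We need the least positive integer a for which 6a + 1 is not prime.
a = 1: 6a + 1 = 7, prime.
a = 2: 6a + 1 = 13, prime.
a = 3: 6a + 1 = 19, prime.
a = 4: 6a + 1 = 25 = 5 × 5, composite.

a = 4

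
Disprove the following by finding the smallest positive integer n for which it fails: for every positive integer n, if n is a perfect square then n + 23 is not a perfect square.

Check each positive integer n in order until n is a perfect square but n + 23 is a perfect square.
For n = 1, 4, 9, 16, 25, 36, 49, 64, 81, 100 the conclusion holds.
n = 121: 121 = 11² and 121 + 23 = 144 = 12².

n = 121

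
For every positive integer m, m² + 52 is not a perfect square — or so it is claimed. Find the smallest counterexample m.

m = 12

A counterexample is any positive integer m such that m² + 52 is a perfect square; we check each in order.
For m = 1, 2, 3, 4, …, 9, 10, 11 the conclusion holds.
m = 12: 12² + 52 = 196 = 14², a perfect square.
Thus m = 12 disproves the claim, and no smaller m works.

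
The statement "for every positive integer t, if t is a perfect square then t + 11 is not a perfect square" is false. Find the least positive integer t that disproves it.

Check each positive integer t in order until t is a perfect square but t + 11 is a perfect square.
For t = 1, 4, 9, 16 the conclusion holds.
t = 25: 25 = 5² and 25 + 11 = 36 = 6².
Thus t = 25 disproves the claim, and no smaller t works.

t = 25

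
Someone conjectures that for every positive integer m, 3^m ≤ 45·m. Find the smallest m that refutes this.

m = 5

A counterexample is any positive integer m such that 3^m > 45·m; we check each in order.
The first 4 eligible values, up to m = 4, all satisfy the conclusion.
m = 5: 3^m = 243 and 45·m = 225, so 243 > 225.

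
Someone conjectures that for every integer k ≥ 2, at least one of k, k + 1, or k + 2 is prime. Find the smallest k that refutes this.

k = 8

We need the least integer k ≥ 2 for which k, k + 1, k + 2 are all composite.
For k = 2, 3, 4, 5, 6, 7 the conclusion holds.
k = 8: 8 = 2 × 4; 9 = 3 × 3; 10 = 2 × 5 — all composite.
Thus k = 8 disproves the claim, and no smaller k works.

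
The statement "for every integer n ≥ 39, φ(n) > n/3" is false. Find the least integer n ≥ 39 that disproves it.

n = 42

Check each integer n ≥ 39 in order until the claim fails.
n = 39: φ(39) = 24 and 39/3 = 13, so φ(39) > 39/3.
n = 40: φ(40) = 16 and 40/3 = 40/3, so φ(40) > 40/3.
n = 41: φ(41) = 40 and 41/3 = 41/3, so φ(41) > 41/3.
n = 42: φ(42) = 12 and 42/3 = 14, so φ(42) ≤ 42/3.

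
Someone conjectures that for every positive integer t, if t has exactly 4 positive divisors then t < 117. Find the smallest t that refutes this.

t = 118

We need the least positive integer t for which t has exactly 4 positive divisors but the claim fails.
For t = 6, 8, 10, 14, …, 106, 111, 115 the conclusion holds.
t = 118: τ(118) = 4; 118 ≥ 117.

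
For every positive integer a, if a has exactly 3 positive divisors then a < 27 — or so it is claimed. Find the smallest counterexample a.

Check each positive integer a in order until a has exactly 3 positive divisors but the claim fails.
a = 4: τ(4) = 3; 4 < 27.
a = 9: τ(9) = 3; 9 < 27.
a = 25: τ(25) = 3; 25 < 27.
a = 49: τ(49) = 3; 49 ≥ 27.

a = 49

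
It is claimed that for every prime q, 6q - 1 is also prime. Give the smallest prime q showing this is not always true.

A counterexample is any prime q such that 6q - 1 is not prime; we check each in order.
The first 4 eligible values, up to q = 7, all satisfy the conclusion.
q = 11: 6q - 1 = 65 = 5 × 13, not prime.
Thus q = 11 disproves the claim, and no smaller q works.

q = 11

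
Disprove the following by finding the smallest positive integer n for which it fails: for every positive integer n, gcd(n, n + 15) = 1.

n = 3

A counterexample is any positive integer n such that gcd(n, n + 15) > 1; we check each in order.
For n = 1, 2 the conclusion holds.
n = 3: gcd(3, 18) = 3.
Thus n = 3 disproves the claim, and no smaller n works.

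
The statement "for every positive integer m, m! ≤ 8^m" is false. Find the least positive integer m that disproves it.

m = 20

Check each positive integer m in order until m! > 8^m.
For m = 1, 2, 3, 4, …, 17, 18, 19 the conclusion holds.
m = 20: m! = 2432902008176640000 and 8^m = 1152921504606846976, so 2432902008176640000 > 1152921504606846976.
So m = 20 is the smallest counterexample.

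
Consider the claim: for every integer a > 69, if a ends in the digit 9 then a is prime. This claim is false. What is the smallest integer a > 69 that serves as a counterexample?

We need the least integer a > 69 for which a ends in the digit 9 but a is not prime.
a = 79: 79 ends in 9 and is prime.
a = 89: 89 ends in 9 and is prime.
a = 99: 99 ends in 9; 99 = 3 × 33, composite.

a = 99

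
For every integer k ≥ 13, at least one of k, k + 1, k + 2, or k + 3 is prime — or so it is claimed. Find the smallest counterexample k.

k = 24

For k = 13, 14, 15, 16, …, 21, 22, 23 the conclusion holds.
k = 24: 24 = 2 × 12; 25 = 5 × 5; 26 = 2 × 13; 27 = 3 × 9 — all composite.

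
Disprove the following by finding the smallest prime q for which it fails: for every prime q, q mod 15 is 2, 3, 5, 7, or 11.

A counterexample is any prime q such that the claim fails; we check each in order.
The first 5 eligible values, up to q = 11, all satisfy the conclusion.
q = 13: 13 mod 15 = 13 — not in {2, 3, 5, 7, 11}.

q = 13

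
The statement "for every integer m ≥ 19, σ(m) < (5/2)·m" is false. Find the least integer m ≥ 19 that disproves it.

A counterexample is any integer m ≥ 19 such that the claim fails; we check each in order.
m = 19: σ(19) = 20; 20 < 95/2.
m = 20: σ(20) = 42; 42 < 50.
m = 21: σ(21) = 32; 32 < 105/2.
m = 22: σ(22) = 36; 36 < 55.
m = 23: σ(23) = 24; 24 < 115/2.
m = 24: σ(24) = 60; 60 ≥ 60.

m = 24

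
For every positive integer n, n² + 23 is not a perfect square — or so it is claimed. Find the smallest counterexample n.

A counterexample is any positive integer n such that n² + 23 is a perfect square; we check each in order.
For n = 1, 2, 3, 4, 5, 6, 7, 8, 9, 10 the conclusion holds.
n = 11: 11² + 23 = 144 = 12², a perfect square.

n = 11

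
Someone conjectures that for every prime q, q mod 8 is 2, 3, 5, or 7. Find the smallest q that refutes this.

q = 17

We need the least prime q for which the claim fails.
For q = 2, 3, 5, 7, 11, 13 the conclusion holds.
q = 17: 17 mod 8 = 1 — not in {2, 3, 5, 7}.
Thus q = 17 disproves the claim, and no smaller q works.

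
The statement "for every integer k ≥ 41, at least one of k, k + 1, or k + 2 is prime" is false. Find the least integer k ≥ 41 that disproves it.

k = 44

For k = 41, 42, 43 the conclusion holds.
k = 44: 44 = 2 × 22; 45 = 3 × 15; 46 = 2 × 23 — all composite.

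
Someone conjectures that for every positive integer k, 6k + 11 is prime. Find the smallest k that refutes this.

k = 4

A counterexample is any positive integer k such that 6k + 11 is not prime; we check each in order.
For k = 1, 2, 3 the conclusion holds.
k = 4: 6k + 11 = 35 = 5 × 7, composite.
So k = 4 is the smallest counterexample.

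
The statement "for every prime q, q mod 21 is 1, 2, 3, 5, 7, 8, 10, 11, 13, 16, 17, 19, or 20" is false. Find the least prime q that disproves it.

For q = 2, 3, 5, 7, …, 53, 59, 61 the conclusion holds.
q = 67: 67 mod 21 = 4 — not in {1, 2, 3, 5, 7, 8, 10, 11, 13, 16, 17, 19, 20}.
Thus q = 67 disproves the claim, and no smaller q works.

q = 67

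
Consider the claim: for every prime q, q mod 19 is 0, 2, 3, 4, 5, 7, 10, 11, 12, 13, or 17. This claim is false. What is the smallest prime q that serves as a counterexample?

We need the least prime q for which the claim fails.
The first 11 eligible values, up to q = 31, all satisfy the conclusion.
q = 37: 37 mod 19 = 18 — not in {0, 2, 3, 4, 5, 7, 10, 11, 12, 13, 17}.

q = 37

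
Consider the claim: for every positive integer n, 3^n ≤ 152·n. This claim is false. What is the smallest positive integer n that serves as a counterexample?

n = 7

We need the least positive integer n for which 3^n > 152·n.
n = 1: 3^n = 3 and 152·n = 152, so 3 ≤ 152.
n = 2: 3^n = 9 and 152·n = 304, so 9 ≤ 304.
n = 3: 3^n = 27 and 152·n = 456, so 27 ≤ 456.
n = 4: 3^n = 81 and 152·n = 608, so 81 ≤ 608.
n = 5: 3^n = 243 and 152·n = 760, so 243 ≤ 760.
n = 6: 3^n = 729 and 152·n = 912, so 729 ≤ 912.
n = 7: 3^n = 2187 and 152·n = 1064, so 2187 > 1064.
Hence n = 7 is a counterexample.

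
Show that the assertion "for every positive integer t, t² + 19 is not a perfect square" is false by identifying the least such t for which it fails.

t = 1: 1² + 19 = 20, not a perfect square.
t = 2: 2² + 19 = 23, not a perfect square.
t = 3: 3² + 19 = 28, not a perfect square.
t = 4: 4² + 19 = 35, not a perfect square.
t = 5: 5² + 19 = 44, not a perfect square.
t = 6: 6² + 19 = 55, not a perfect square.
t = 7: 7² + 19 = 68, not a perfect square.
t = 8: 8² + 19 = 83, not a perfect square.
t = 9: 9² + 19 = 100 = 10², a perfect square.
Hence t = 9 is a counterexample.

t = 9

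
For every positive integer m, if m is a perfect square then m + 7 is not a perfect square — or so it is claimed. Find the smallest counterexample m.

A counterexample is any positive integer m such that m is a perfect square but m + 7 is a perfect square; we check each in order.
For m = 1, 4 the conclusion holds.
m = 9: 9 = 3² and 9 + 7 = 16 = 4².
Thus m = 9 disproves the claim, and no smaller m works.

m = 9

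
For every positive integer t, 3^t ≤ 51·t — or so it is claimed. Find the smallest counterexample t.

A counterexample is any positive integer t such that 3^t > 51·t; we check each in order.
t = 1: 3^t = 3 and 51·t = 51, so 3 ≤ 51.
t = 2: 3^t = 9 and 51·t = 102, so 9 ≤ 102.
t = 3: 3^t = 27 and 51·t = 153, so 27 ≤ 153.
t = 4: 3^t = 81 and 51·t = 204, so 81 ≤ 204.
t = 5: 3^t = 243 and 51·t = 255, so 243 ≤ 255.
t = 6: 3^t = 729 and 51·t = 306, so 729 > 306.
Thus t = 6 disproves the claim, and no smaller t works.

t = 6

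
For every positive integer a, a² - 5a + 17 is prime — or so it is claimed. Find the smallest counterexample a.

The first 12 eligible values, up to a = 12, all satisfy the conclusion.
a = 13: a² - 5a + 17 = 121 = 11 × 11, composite.

a = 13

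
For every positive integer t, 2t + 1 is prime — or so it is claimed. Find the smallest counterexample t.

t = 4

For t = 1, 2, 3 the conclusion holds.
t = 4: 2t + 1 = 9 = 3 × 3, composite.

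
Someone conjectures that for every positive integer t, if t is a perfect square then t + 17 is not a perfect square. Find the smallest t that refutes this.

t = 64

Check each positive integer t in order until t is a perfect square but t + 17 is a perfect square.
t = 1: 1 + 17 = 18, not a perfect square.
t = 4: 4 + 17 = 21, not a perfect square.
t = 9: 9 + 17 = 26, not a perfect square.
t = 16: 16 + 17 = 33, not a perfect square.
t = 25: 25 + 17 = 42, not a perfect square.
t = 36: 36 + 17 = 53, not a perfect square.
t = 49: 49 + 17 = 66, not a perfect square.
t = 64: 64 = 8² and 64 + 17 = 81 = 9².
So t = 64 is the smallest counterexample.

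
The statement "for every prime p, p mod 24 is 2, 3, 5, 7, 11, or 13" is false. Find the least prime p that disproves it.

Check each prime p in order until the claim fails.
The first 6 eligible values, up to p = 13, all satisfy the conclusion.
p = 17: 17 mod 24 = 17 — not in {2, 3, 5, 7, 11, 13}.
So p = 17 is the smallest counterexample.

p = 17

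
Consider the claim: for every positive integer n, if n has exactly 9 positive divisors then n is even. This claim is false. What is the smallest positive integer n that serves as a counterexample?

We need the least positive integer n for which n has exactly 9 positive divisors but n is odd.
For n = 36, 100, 196 the conclusion holds.
n = 225: divisors of 225: 9 divisors; 225 is odd.

n = 225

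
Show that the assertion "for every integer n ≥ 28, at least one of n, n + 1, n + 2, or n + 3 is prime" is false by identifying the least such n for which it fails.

n = 32

Check each integer n ≥ 28 in order until n, n + 1, n + 2, n + 3 are all composite.
For n = 28, 29, 30, 31 the conclusion holds.
n = 32: 32 = 2 × 16; 33 = 3 × 11; 34 = 2 × 17; 35 = 5 × 7 — all composite.
Thus n = 32 disproves the claim, and no smaller n works.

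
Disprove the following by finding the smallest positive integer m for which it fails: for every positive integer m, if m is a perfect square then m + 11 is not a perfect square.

Check each positive integer m in order until m is a perfect square but m + 11 is a perfect square.
For m = 1, 4, 9, 16 the conclusion holds.
m = 25: 25 = 5² and 25 + 11 = 36 = 6².
So m = 25 is the smallest counterexample.

m = 25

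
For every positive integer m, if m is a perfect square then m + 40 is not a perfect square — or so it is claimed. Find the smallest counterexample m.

We need the least positive integer m for which m is a perfect square but m + 40 is a perfect square.
For m = 1, 4 the conclusion holds.
m = 9: 9 = 3² and 9 + 40 = 49 = 7².

m = 9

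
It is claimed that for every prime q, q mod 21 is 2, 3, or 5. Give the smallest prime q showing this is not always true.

q = 7

A counterexample is any prime q such that the claim fails; we check each in order.
For q = 2, 3, 5 the conclusion holds.
q = 7: 7 mod 21 = 7 — not in {2, 3, 5}.
Thus q = 7 disproves the claim, and no smaller q works.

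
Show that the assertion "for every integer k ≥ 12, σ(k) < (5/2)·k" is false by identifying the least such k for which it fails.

k = 24

We need the least integer k ≥ 12 for which the claim fails.
For k = 12, 13, 14, 15, …, 21, 22, 23 the conclusion holds.
k = 24: σ(24) = 60; 60 ≥ 60.
So k = 24 is the smallest counterexample.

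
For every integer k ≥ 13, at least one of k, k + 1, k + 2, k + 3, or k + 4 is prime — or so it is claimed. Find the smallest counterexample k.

k = 24

For k = 13, 14, 15, 16, …, 21, 22, 23 the conclusion holds.
k = 24: 24 = 2 × 12; 25 = 5 × 5; 26 = 2 × 13; 27 = 3 × 9; 28 = 2 × 14 — all composite.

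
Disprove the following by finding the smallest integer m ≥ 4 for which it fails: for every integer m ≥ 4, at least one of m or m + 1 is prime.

We need the least integer m ≥ 4 for which m, m + 1 are both composite.
The first 4 eligible values, up to m = 7, all satisfy the conclusion.
m = 8: 8 = 2 × 4; 9 = 3 × 3 — both composite.
Thus m = 8 disproves the claim, and no smaller m works.

m = 8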